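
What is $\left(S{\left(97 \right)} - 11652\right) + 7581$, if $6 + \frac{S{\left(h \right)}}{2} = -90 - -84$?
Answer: $-4095$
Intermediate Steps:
$S{\left(h \right)} = -24$ ($S{\left(h \right)} = -12 + 2 \left(-90 - -84\right) = -12 + 2 \left(-90 + 84\right) = -12 + 2 \left(-6\right) = -12 - 12 = -24$)
$\left(S{\left(97 \right)} - 11652\right) + 7581 = \left(-24 - 11652\right) + 7581 = -11676 + 7581 = -4095$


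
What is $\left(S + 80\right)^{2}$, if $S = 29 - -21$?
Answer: $16900$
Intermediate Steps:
$S = 50$ ($S = 29 + 21 = 50$)
$\left(S + 80\right)^{2} = \left(50 + 80\right)^{2} = 130^{2} = 16900$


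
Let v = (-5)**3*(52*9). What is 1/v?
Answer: -1/58500 ≈ -1.7094e-5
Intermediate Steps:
v = -58500 (v = -125*468 = -58500)
1/v = 1/(-58500) = -1/58500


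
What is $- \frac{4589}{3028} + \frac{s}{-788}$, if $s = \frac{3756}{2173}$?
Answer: $- \frac{1967307001}{1296229268} \approx -1.5177$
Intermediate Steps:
$s = \frac{3756}{2173}$ ($s = 3756 \cdot \frac{1}{2173} = \frac{3756}{2173} \approx 1.7285$)
$- \frac{4589}{3028} + \frac{s}{-788} = - \frac{4589}{3028} + \frac{3756}{2173 \left(-788\right)} = \left(-4589\right) \frac{1}{3028} + \frac{3756}{2173} \left(- \frac{1}{788}\right) = - \frac{4589}{3028} - \frac{939}{428081} = - \frac{1967307001}{1296229268}$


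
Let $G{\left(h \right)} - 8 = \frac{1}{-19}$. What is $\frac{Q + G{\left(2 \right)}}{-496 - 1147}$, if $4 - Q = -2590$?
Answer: $- \frac{49437}{31217} \approx -1.5837$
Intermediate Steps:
$G{\left(h \right)} = \frac{151}{19}$ ($G{\left(h \right)} = 8 + \frac{1}{-19} = 8 - \frac{1}{19} = \frac{151}{19}$)
$Q = 2594$ ($Q = 4 - -2590 = 4 + 2590 = 2594$)
$\frac{Q + G{\left(2 \right)}}{-496 - 1147} = \frac{2594 + \frac{151}{19}}{-496 - 1147} = \frac{49437}{19 \left(-1643\right)} = \frac{49437}{19} \left(- \frac{1}{1643}\right) = - \frac{49437}{31217}$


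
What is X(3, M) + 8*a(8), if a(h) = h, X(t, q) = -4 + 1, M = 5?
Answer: 61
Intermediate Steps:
X(t, q) = -3
X(3, M) + 8*a(8) = -3 + 8*8 = -3 + 64 = 61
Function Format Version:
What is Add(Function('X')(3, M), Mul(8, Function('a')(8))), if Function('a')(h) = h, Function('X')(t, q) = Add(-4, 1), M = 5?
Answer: 61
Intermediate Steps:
Function('X')(t, q) = -3
Add(Function('X')(3, M), Mul(8, Function('a')(8))) = Add(-3, Mul(8, 8)) = Add(-3, 64) = 61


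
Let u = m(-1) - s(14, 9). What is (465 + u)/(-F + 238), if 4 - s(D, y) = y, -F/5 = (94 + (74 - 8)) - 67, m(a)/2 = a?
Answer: 468/703 ≈ 0.66572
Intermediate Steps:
m(a) = 2*a
F = -465 (F = -5*((94 + (74 - 8)) - 67) = -5*((94 + 66) - 67) = -5*(160 - 67) = -5*93 = -465)
s(D, y) = 4 - y
u = 3 (u = 2*(-1) - (4 - 1*9) = -2 - (4 - 9) = -2 - 1*(-5) = -2 + 5 = 3)
(465 + u)/(-F + 238) = (465 + 3)/(-1*(-465) + 238) = 468/(465 + 238) = 468/703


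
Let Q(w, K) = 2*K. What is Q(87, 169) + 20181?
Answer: 20519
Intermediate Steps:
Q(87, 169) + 20181 = 2*169 + 20181 = 338 + 20181 = 20519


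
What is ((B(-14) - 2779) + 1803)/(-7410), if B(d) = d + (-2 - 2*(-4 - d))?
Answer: 506/3705 ≈ 0.13657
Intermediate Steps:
B(d) = 6 + 3*d (B(d) = d + (-2 + (8 + 2*d)) = d + (6 + 2*d) = 6 + 3*d)
((B(-14) - 2779) + 1803)/(-7410) = (((6 + 3*(-14)) - 2779) + 1803)/(-7410) = (((6 - 42) - 2779) + 1803)*(-1/7410) = ((-36 - 2779) + 1803)*(-1/7410) = (-2815 + 1803)*(-1/7410) = -1012*(-1/7410) = 506/3705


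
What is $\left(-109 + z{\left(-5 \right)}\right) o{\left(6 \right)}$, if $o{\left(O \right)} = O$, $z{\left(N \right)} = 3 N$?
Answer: $-744$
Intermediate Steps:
$\left(-109 + z{\left(-5 \right)}\right) o{\left(6 \right)} = \left(-109 + 3 \left(-5\right)\right) 6 = \left(-109 - 15\right) 6 = \left(-124\right) 6 = -744$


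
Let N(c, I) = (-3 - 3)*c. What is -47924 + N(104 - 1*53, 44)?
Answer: -48230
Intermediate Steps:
N(c, I) = -6*c
-47924 + N(104 - 1*53, 44) = -47924 - 6*(104 - 1*53) = -47924 - 6*(104 - 53) = -47924 - 6*51 = -47924 - 306 = -48230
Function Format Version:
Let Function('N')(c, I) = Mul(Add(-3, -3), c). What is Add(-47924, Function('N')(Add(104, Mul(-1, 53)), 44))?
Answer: -48230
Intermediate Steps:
Function('N')(c, I) = Mul(-6, c)
Add(-47924, Function('N')(Add(104, Mul(-1, 53)), 44)) = Add(-47924, Mul(-6, Add(104, Mul(-1, 53)))) = Add(-47924, Mul(-6, Add(104, -53))) = Add(-47924, Mul(-6, 51)) = Add(-47924, -306) = -48230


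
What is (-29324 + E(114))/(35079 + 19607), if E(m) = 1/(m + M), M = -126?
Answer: -351889/656232 ≈ -0.53623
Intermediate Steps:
E(m) = 1/(-126 + m) (E(m) = 1/(m - 126) = 1/(-126 + m))
(-29324 + E(114))/(35079 + 19607) = (-29324 + 1/(-126 + 114))/(35079 + 19607) = (-29324 + 1/(-12))/54686 = (-29324 - 1/12)*(1/54686) = -351889/12*1/54686 = -351889/656232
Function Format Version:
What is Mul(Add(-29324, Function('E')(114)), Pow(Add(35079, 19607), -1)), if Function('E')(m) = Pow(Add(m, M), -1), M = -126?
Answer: Rational(-351889, 656232) ≈ -0.53623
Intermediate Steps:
Function('E')(m) = Pow(Add(-126, m), -1) (Function('E')(m) = Pow(Add(m, -126), -1) = Pow(Add(-126, m), -1))
Mul(Add(-29324, Function('E')(114)), Pow(Add(35079, 19607), -1)) = Mul(Add(-29324, Pow(Add(-126, 114), -1)), Pow(Add(35079, 19607), -1)) = Mul(Add(-29324, Pow(-12, -1)), Pow(54686, -1)) = Mul(Add(-29324, Rational(-1, 12)), Rational(1, 54686)) = Mul(Rational(-351889, 12), Rational(1, 54686)) = Rational(-351889, 656232)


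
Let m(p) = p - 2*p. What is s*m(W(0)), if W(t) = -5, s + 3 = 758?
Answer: 3775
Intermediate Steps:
s = 755 (s = -3 + 758 = 755)
m(p) = -p
s*m(W(0)) = 755*(-1*(-5)) = 755*5 = 3775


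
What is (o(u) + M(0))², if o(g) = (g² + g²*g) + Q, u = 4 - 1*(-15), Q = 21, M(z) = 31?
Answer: 52881984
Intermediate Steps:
u = 19 (u = 4 + 15 = 19)
o(g) = 21 + g² + g³ (o(g) = (g² + g²*g) + 21 = (g² + g³) + 21 = 21 + g² + g³)
(o(u) + M(0))² = ((21 + 19² + 19³) + 31)² = ((21 + 361 + 6859) + 31)² = (7241 + 31)² = 7272² = 52881984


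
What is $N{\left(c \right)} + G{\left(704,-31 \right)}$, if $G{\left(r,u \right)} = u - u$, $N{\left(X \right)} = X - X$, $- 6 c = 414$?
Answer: $0$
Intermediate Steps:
$c = -69$ ($c = \left(- \frac{1}{6}\right) 414 = -69$)
$N{\left(X \right)} = 0$
$G{\left(r,u \right)} = 0$
$N{\left(c \right)} + G{\left(704,-31 \right)} = 0 + 0 = 0$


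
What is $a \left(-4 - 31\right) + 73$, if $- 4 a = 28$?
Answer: $318$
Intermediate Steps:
$a = -7$ ($a = \left(- \frac{1}{4}\right) 28 = -7$)
$a \left(-4 - 31\right) + 73 = - 7 \left(-4 - 31\right) + 73 = \left(-7\right) \left(-35\right) + 73 = 245 + 73 = 318$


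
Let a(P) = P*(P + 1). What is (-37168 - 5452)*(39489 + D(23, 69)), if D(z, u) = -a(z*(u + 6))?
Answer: 125211635820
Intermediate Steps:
a(P) = P*(1 + P)
D(z, u) = -z*(1 + z*(6 + u))*(6 + u) (D(z, u) = -z*(u + 6)*(1 + z*(u + 6)) = -z*(6 + u)*(1 + z*(6 + u)) = -z*(1 + z*(6 + u))*(6 + u))
(-37168 - 5452)*(39489 + D(23, 69)) = (-37168 - 5452)*(39489 - 1*23*(1 + 23*(6 + 69))*(6 + 69)) = -42620*(39489 - 1*23*(1 + 23*75)*75) = -42620*(39489 - 1*23*(1 + 1725)*75) = -42620*(39489 - 1*23*1726*75) = -42620*(39489 - 2977350) = -42620*(-2937861) = 125211635820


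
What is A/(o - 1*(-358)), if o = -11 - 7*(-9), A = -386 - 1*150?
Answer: -268/205 ≈ -1.3073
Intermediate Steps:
A = -536 (A = -386 - 150 = -536)
o = 52 (o = -11 + 63 = 52)
A/(o - 1*(-358)) = -536/(52 - 1*(-358)) = -536/(52 + 358) = -536/410 = -536*1/410 = -268/205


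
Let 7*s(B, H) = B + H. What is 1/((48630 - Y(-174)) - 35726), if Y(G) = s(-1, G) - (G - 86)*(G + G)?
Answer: 1/103409 ≈ 9.6703e-6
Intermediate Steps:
s(B, H) = B/7 + H/7 (s(B, H) = (B + H)/7 = B/7 + H/7)
Y(G) = -⅐ + G/7 - 2*G*(-86 + G) (Y(G) = ((⅐)*(-1) + G/7) - (G - 86)*(G + G) = (-⅐ + G/7) - (-86 + G)*2*G = (-⅐ + G/7) - 2*G*(-86 + G) = -⅐ + G/7 - 2*G*(-86 + G))
1/((48630 - Y(-174)) - 35726) = 1/((48630 - (-⅐ - 2*(-174)² + (1205/7)*(-174))) - 35726) = 1/((48630 - (-⅐ - 2*30276 - 209670/7)) - 35726) = 1/((48630 - (-⅐ - 60552 - 209670/7)) - 35726) = 1/((48630 - 1*(-90505)) - 35726) = 1/((48630 + 90505) - 35726) = 1/(139135 - 35726) = 1/103409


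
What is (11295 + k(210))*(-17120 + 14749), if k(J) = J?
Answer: -27278355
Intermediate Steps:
(11295 + k(210))*(-17120 + 14749) = (11295 + 210)*(-17120 + 14749) = 11505*(-2371) = -27278355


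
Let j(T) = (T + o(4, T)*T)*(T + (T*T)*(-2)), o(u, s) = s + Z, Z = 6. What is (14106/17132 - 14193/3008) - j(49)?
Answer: 168026467824341/12883264 ≈ 1.3042e+7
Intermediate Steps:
o(u, s) = 6 + s (o(u, s) = s + 6 = 6 + s)
j(T) = (T - 2*T**2)*(T + T*(6 + T)) (j(T) = (T + (6 + T)*T)*(T + (T*T)*(-2)) = (T + T*(6 + T))*(T + T**2*(-2)) = (T + T*(6 + T))*(T - 2*T**2) = (T - 2*T**2)*(T + T*(6 + T)))
(14106/17132 - 14193/3008) - j(49) = (14106/17132 - 14193/3008) - 49**2*(7 - 1*49 - 2*49*(6 + 49)) = (14106*(1/17132) - 14193*1/3008) - 2401*(7 - 49 - 2*49*55) = (7053/8566 - 14193/3008) - 2401*(7 - 49 - 5390) = -50180907/12883264 - 2401*(-5432) = -50180907/12883264 - 1*(-13042232) = -50180907/12883264 + 13042232 = 168026467824341/12883264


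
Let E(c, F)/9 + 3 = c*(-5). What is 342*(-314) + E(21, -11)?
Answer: -108360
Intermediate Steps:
E(c, F) = -27 - 45*c (E(c, F) = -27 + 9*(c*(-5)) = -27 + 9*(-5*c) = -27 - 45*c)
342*(-314) + E(21, -11) = 342*(-314) + (-27 - 45*21) = -107388 + (-27 - 945) = -107388 - 972 = -108360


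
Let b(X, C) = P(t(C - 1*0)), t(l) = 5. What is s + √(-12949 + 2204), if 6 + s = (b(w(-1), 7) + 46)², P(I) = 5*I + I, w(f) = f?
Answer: 5770 + I*√10745 ≈ 5770.0 + 103.66*I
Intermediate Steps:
P(I) = 6*I
b(X, C) = 30 (b(X, C) = 6*5 = 30)
s = 5770 (s = -6 + (30 + 46)² = -6 + 76² = -6 + 5776 = 5770)
s + √(-12949 + 2204) = 5770 + √(-12949 + 2204) = 5770 + √(-10745) = 5770 + I*√10745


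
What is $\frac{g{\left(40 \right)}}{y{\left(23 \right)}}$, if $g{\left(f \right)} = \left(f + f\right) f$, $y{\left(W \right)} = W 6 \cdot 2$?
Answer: $\frac{800}{69} \approx 11.594$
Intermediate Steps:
$y{\left(W \right)} = 12 W$ ($y{\left(W \right)} = 6 W 2 = 12 W$)
$g{\left(f \right)} = 2 f^{2}$ ($g{\left(f \right)} = 2 f f = 2 f^{2}$)
$\frac{g{\left(40 \right)}}{y{\left(23 \right)}} = \frac{2 \cdot 40^{2}}{12 \cdot 23} = \frac{2 \cdot 1600}{276} = 3200 \cdot \frac{1}{276} = \frac{800}{69}$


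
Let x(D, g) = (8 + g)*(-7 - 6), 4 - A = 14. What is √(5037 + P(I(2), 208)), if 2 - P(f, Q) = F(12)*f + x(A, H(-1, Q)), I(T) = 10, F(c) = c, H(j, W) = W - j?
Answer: 6*√215 ≈ 87.977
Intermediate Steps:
A = -10 (A = 4 - 1*14 = 4 - 14 = -10)
x(D, g) = -104 - 13*g (x(D, g) = (8 + g)*(-13) = -104 - 13*g)
P(f, Q) = 119 - 12*f + 13*Q (P(f, Q) = 2 - (12*f + (-104 - 13*(Q - 1*(-1)))) = 2 - (12*f + (-104 - 13*(Q + 1))) = 2 - (12*f + (-104 - 13*(1 + Q))) = 2 - (12*f + (-104 + (-13 - 13*Q))) = 2 - (12*f + (-117 - 13*Q)) = 2 - (-117 - 13*Q + 12*f) = 2 + (117 - 12*f + 13*Q) = 119 - 12*f + 13*Q)
√(5037 + P(I(2), 208)) = √(5037 + (119 - 12*10 + 13*208)) = √(5037 + (119 - 120 + 2704)) = √(5037 + 2703) = √7740 = 6*√215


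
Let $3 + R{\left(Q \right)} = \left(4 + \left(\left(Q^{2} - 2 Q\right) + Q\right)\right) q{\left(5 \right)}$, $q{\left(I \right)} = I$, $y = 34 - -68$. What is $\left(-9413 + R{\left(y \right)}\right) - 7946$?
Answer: $34168$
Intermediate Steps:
$y = 102$ ($y = 34 + 68 = 102$)
$R{\left(Q \right)} = 17 - 5 Q + 5 Q^{2}$ ($R{\left(Q \right)} = -3 + \left(4 + \left(\left(Q^{2} - 2 Q\right) + Q\right)\right) 5 = -3 + \left(4 + \left(Q^{2} - Q\right)\right) 5 = -3 + \left(4 + Q^{2} - Q\right) 5 = -3 + \left(20 - 5 Q + 5 Q^{2}\right) = 17 - 5 Q + 5 Q^{2}$)
$\left(-9413 + R{\left(y \right)}\right) - 7946 = \left(-9413 + \left(17 - 510 + 5 \cdot 102^{2}\right)\right) - 7946 = \left(-9413 + \left(17 - 510 + 5 \cdot 10404\right)\right) - 7946 = \left(-9413 + \left(17 - 510 + 52020\right)\right) - 7946 = \left(-9413 + 51527\right) - 7946 = 42114 - 7946 = 34168$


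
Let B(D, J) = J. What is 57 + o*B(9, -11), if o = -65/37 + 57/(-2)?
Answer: 28847/74 ≈ 389.82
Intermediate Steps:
o = -2239/74 (o = -65*1/37 + 57*(-½) = -65/37 - 57/2 = -2239/74 ≈ -30.257)
57 + o*B(9, -11) = 57 - 2239/74*(-11) = 57 + 24629/74 = 28847/74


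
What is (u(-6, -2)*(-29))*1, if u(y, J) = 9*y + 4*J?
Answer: 1798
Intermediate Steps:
u(y, J) = 4*J + 9*y
(u(-6, -2)*(-29))*1 = ((4*(-2) + 9*(-6))*(-29))*1 = ((-8 - 54)*(-29))*1 = -62*(-29)*1 = 1798*1 = 1798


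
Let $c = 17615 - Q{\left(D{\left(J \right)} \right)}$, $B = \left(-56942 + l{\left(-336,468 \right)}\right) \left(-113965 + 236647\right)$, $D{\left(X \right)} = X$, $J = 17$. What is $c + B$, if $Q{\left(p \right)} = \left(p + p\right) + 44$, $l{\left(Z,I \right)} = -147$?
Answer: $-7003775161$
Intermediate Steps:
$Q{\left(p \right)} = 44 + 2 p$ ($Q{\left(p \right)} = 2 p + 44 = 44 + 2 p$)
$B = -7003792698$ ($B = \left(-56942 - 147\right) \left(-113965 + 236647\right) = \left(-57089\right) 122682 = -7003792698$)
$c = 17537$ ($c = 17615 - \left(44 + 2 \cdot 17\right) = 17615 - \left(44 + 34\right) = 17615 - 78 = 17537$)
$c + B = 17537 - 7003792698 = -7003775161$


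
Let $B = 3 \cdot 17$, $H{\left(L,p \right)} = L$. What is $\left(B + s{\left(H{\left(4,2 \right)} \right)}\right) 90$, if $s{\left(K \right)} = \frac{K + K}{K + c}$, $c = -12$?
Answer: $4500$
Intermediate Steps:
$s{\left(K \right)} = \frac{2 K}{-12 + K}$ ($s{\left(K \right)} = \frac{K + K}{K - 12} = \frac{2 K}{-12 + K}$)
$B = 51$
$\left(B + s{\left(H{\left(4,2 \right)} \right)}\right) 90 = \left(51 + 2 \cdot 4 \frac{1}{-12 + 4}\right) 90 = \left(51 + 2 \cdot 4 \frac{1}{-8}\right) 90 = \left(51 + 2 \cdot 4 \left(- \frac{1}{8}\right)\right) 90 = \left(51 - 1\right) 90 = 50 \cdot 90 = 4500$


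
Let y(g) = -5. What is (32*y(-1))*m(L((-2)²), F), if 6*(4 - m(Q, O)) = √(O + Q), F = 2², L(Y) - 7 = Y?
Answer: -640 + 80*√15/3 ≈ -536.72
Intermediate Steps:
L(Y) = 7 + Y
F = 4
m(Q, O) = 4 - √(O + Q)/6
(32*y(-1))*m(L((-2)²), F) = (32*(-5))*(4 - √(4 + (7 + (-2)²))/6) = -160*(4 - √(4 + (7 + 4))/6) = -160*(4 - √(4 + 11)/6) = -160*(4 - √15/6) = -640 + 80*√15/3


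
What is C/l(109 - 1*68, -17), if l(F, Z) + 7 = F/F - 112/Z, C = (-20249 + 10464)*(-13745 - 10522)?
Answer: 807338823/2 ≈ 4.0367e+8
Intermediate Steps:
C = 237452595 (C = -9785*(-24267) = 237452595)
l(F, Z) = -6 - 112/Z (l(F, Z) = -7 + (F/F - 112/Z) = -7 + (1 - 112/Z) = -6 - 112/Z)
C/l(109 - 1*68, -17) = 237452595/(-6 - 112/(-17)) = 237452595/(-6 - 112*(-1/17)) = 237452595/(-6 + 112/17) = 237452595/(10/17) = 237452595*(17/10) = 807338823/2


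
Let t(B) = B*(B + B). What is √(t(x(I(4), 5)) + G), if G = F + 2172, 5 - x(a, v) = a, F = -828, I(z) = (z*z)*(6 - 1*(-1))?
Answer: √24242 ≈ 155.70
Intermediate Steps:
I(z) = 7*z² (I(z) = z²*(6 + 1) = z²*7 = 7*z²)
x(a, v) = 5 - a
G = 1344 (G = -828 + 2172 = 1344)
t(B) = 2*B² (t(B) = B*(2*B) = 2*B²)
√(t(x(I(4), 5)) + G) = √(2*(5 - 7*4²)² + 1344) = √(2*(5 - 7*16)² + 1344) = √(2*(5 - 1*112)² + 1344) = √(2*(5 - 112)² + 1344) = √(2*(-107)² + 1344) = √(2*11449 + 1344) = √(22898 + 1344) = √24242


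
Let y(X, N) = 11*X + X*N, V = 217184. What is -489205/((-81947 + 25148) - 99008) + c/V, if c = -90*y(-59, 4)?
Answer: 59328763135/16919393744 ≈ 3.5066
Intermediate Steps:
y(X, N) = 11*X + N*X
c = 79650 (c = -(-5310)*(11 + 4) = -(-5310)*15 = -90*(-885) = 79650)
-489205/((-81947 + 25148) - 99008) + c/V = -489205/((-81947 + 25148) - 99008) + 79650/217184 = -489205/(-56799 - 99008) + 79650*(1/217184) = -489205/(-155807) + 39825/108592 = -489205*(-1/155807) + 39825/108592 = 489205/155807 + 39825/108592 = 59328763135/16919393744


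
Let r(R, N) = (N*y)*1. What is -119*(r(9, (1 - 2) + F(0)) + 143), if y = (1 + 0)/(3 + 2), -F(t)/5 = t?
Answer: -84966/5 ≈ -16993.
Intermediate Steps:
F(t) = -5*t
y = ⅕ (y = 1/5 = 1*(⅕) = ⅕ ≈ 0.20000)
r(R, N) = N/5 (r(R, N) = (N*(⅕))*1 = (N/5)*1 = N/5)
-119*(r(9, (1 - 2) + F(0)) + 143) = -119*(((1 - 2) - 5*0)/5 + 143) = -119*((-1 + 0)/5 + 143) = -119*((⅕)*(-1) + 143) = -119*(-⅕ + 143) = -119*714/5 = -84966/5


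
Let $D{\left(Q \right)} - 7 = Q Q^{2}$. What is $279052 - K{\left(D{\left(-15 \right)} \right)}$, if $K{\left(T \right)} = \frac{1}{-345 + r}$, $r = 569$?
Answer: $\frac{62507647}{224} \approx 2.7905 \cdot 10^{5}$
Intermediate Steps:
$D{\left(Q \right)} = 7 + Q^{3}$ ($D{\left(Q \right)} = 7 + Q Q^{2} = 7 + Q^{3}$)
$K{\left(T \right)} = \frac{1}{224}$ ($K{\left(T \right)} = \frac{1}{-345 + 569} = \frac{1}{224}$)
$279052 - K{\left(D{\left(-15 \right)} \right)} = 279052 - \frac{1}{224} = \frac{62507647}{224}$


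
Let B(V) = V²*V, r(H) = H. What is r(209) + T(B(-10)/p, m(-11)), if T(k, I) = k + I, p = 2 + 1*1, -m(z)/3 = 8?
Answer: -445/3 ≈ -148.33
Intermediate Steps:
m(z) = -24 (m(z) = -3*8 = -24)
p = 3 (p = 2 + 1 = 3)
B(V) = V³
T(k, I) = I + k
r(209) + T(B(-10)/p, m(-11)) = 209 + (-24 + (-10)³/3) = 209 + (-24 - 1000*⅓) = 209 + (-24 - 1000/3) = 209 - 1072/3 = -445/3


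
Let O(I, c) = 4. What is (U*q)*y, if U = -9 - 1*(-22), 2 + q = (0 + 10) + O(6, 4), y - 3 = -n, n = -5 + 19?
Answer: -1716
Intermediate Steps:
n = 14
y = -11 (y = 3 - 1*14 = 3 - 14 = -11)
q = 12 (q = -2 + ((0 + 10) + 4) = -2 + (10 + 4) = -2 + 14 = 12)
U = 13 (U = -9 + 22 = 13)
(U*q)*y = (13*12)*(-11) = 156*(-11) = -1716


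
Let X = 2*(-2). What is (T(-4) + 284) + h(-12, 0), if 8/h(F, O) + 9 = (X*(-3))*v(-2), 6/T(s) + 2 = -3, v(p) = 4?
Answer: 55186/195 ≈ 283.00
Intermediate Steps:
X = -4
T(s) = -6/5 (T(s) = 6/(-2 - 3) = 6/(-5) = 6*(-⅕) = -6/5)
h(F, O) = 8/39 (h(F, O) = 8/(-9 - 4*(-3)*4) = 8/(-9 + 12*4) = 8/(-9 + 48) = 8/39)
(T(-4) + 284) + h(-12, 0) = (-6/5 + 284) + 8/39 = 1414/5 + 8/39 = 55186/195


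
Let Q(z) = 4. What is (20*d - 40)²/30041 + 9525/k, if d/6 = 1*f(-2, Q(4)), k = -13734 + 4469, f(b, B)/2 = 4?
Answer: 1511151095/55665973 ≈ 27.147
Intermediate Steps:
f(b, B) = 8 (f(b, B) = 2*4 = 8)
k = -9265
d = 48 (d = 6*(1*8) = 6*8 = 48)
(20*d - 40)²/30041 + 9525/k = (20*48 - 40)²/30041 + 9525/(-9265) = (960 - 40)²*(1/30041) + 9525*(-1/9265) = 920²*(1/30041) - 1905/1853 = 846400*(1/30041) - 1905/1853 = 846400/30041 - 1905/1853 = 1511151095/55665973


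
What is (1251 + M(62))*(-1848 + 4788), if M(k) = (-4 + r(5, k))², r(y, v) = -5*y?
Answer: 6150480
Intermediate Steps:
M(k) = 841 (M(k) = (-4 - 5*5)² = (-4 - 25)² = (-29)² = 841)
(1251 + M(62))*(-1848 + 4788) = (1251 + 841)*(-1848 + 4788) = 2092*2940 = 6150480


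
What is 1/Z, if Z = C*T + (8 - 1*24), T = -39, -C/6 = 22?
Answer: 1/5132 ≈ 0.00019486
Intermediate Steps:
C = -132 (C = -6*22 = -132)
Z = 5132 (Z = -132*(-39) + (8 - 1*24) = 5148 + (8 - 24) = 5148 - 16 = 5132)
1/Z = 1/5132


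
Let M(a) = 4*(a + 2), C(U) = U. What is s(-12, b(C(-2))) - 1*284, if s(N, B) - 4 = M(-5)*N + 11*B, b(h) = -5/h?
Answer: -217/2 ≈ -108.50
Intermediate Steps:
M(a) = 8 + 4*a (M(a) = 4*(2 + a) = 8 + 4*a)
s(N, B) = 4 - 12*N + 11*B (s(N, B) = 4 + ((8 + 4*(-5))*N + 11*B) = 4 + ((8 - 20)*N + 11*B) = 4 + (-12*N + 11*B) = 4 - 12*N + 11*B)
s(-12, b(C(-2))) - 1*284 = (4 - 12*(-12) + 11*(-5/(-2))) - 1*284 = (4 + 144 + 11*(-5*(-1/2))) - 284 = (4 + 144 + 11*(5/2)) - 284 = (4 + 144 + 55/2) - 284 = 351/2 - 284 = -217/2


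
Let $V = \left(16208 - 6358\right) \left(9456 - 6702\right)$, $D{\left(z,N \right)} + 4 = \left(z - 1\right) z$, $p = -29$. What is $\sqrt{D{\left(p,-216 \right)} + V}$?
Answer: $\sqrt{27127766} \approx 5208.4$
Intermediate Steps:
$D{\left(z,N \right)} = -4 + z \left(-1 + z\right)$ ($D{\left(z,N \right)} = -4 + \left(z - 1\right) z = -4 + \left(-1 + z\right) z = -4 + z \left(-1 + z\right)$)
$V = 27126900$ ($V = 9850 \cdot 2754 = 27126900$)
$\sqrt{D{\left(p,-216 \right)} + V} = \sqrt{\left(-4 + \left(-29\right)^{2} - -29\right) + 27126900} = \sqrt{\left(-4 + 841 + 29\right) + 27126900} = \sqrt{866 + 27126900} = \sqrt{27127766}$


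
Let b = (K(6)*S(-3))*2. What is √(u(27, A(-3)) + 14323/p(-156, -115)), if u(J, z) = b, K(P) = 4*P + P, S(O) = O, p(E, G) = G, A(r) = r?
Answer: I*√4027645/115 ≈ 17.451*I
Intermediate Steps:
K(P) = 5*P
b = -180 (b = ((5*6)*(-3))*2 = (30*(-3))*2 = -90*2 = -180)
u(J, z) = -180
√(u(27, A(-3)) + 14323/p(-156, -115)) = √(-180 + 14323/(-115)) = √(-180 + 14323*(-1/115)) = √(-180 - 14323/115) = √(-35023/115) = I*√4027645/115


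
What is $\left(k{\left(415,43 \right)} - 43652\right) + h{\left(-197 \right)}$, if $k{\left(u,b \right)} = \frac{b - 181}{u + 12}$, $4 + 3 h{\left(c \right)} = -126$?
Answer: $- \frac{55974136}{1281} \approx -43696.0$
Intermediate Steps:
$h{\left(c \right)} = - \frac{130}{3}$ ($h{\left(c \right)} = - \frac{4}{3} + \frac{1}{3} \left(-126\right) = - \frac{4}{3} - 42 = - \frac{130}{3}$)
$k{\left(u,b \right)} = \frac{-181 + b}{12 + u}$
$\left(k{\left(415,43 \right)} - 43652\right) + h{\left(-197 \right)} = \left(\frac{-181 + 43}{12 + 415} - 43652\right) - \frac{130}{3} = \left(\frac{1}{427} \left(-138\right) - 43652\right) - \frac{130}{3} = \left(- \frac{138}{427} - 43652\right) - \frac{130}{3} = - \frac{18639542}{427} - \frac{130}{3} = - \frac{55974136}{1281}$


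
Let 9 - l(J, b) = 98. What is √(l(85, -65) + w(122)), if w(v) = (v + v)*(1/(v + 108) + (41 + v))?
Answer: √524821705/115 ≈ 199.21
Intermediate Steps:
l(J, b) = -89 (l(J, b) = 9 - 1*98 = 9 - 98 = -89)
w(v) = 2*v*(41 + v + 1/(108 + v)) (w(v) = (2*v)*(1/(108 + v) + (41 + v)) = (2*v)*(41 + v + 1/(108 + v)) = 2*v*(41 + v + 1/(108 + v)))
√(l(85, -65) + w(122)) = √(-89 + 2*122*(4429 + 122² + 149*122)/(108 + 122)) = √(-89 + 2*122*(4429 + 14884 + 18178)/230) = √(-89 + 2*122*(1/230)*37491) = √(-89 + 4573902/115) = √(4563667/115) = √524821705/115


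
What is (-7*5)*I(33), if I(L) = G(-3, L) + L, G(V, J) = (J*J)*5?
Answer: -191730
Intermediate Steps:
G(V, J) = 5*J² (G(V, J) = J²*5 = 5*J²)
I(L) = L + 5*L² (I(L) = 5*L² + L = L + 5*L²)
(-7*5)*I(33) = (-7*5)*(33*(1 + 5*33)) = -1155*(1 + 165) = -1155*166 = -35*5478 = -191730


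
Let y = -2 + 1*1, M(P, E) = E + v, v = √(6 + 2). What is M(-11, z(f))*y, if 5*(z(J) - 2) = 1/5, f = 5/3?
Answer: -51/25 - 2*√2 ≈ -4.8684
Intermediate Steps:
f = 5/3 (f = 5*(⅓) = 5/3 ≈ 1.6667)
v = 2*√2 (v = √8 = 2*√2 ≈ 2.8284)
z(J) = 51/25 (z(J) = 2 + (⅕)/5 = 2 + (⅕)*(⅕) = 2 + 1/25 = 51/25)
M(P, E) = E + 2*√2
y = -1 (y = -2 + 1 = -1)
M(-11, z(f))*y = (51/25 + 2*√2)*(-1) = -51/25 - 2*√2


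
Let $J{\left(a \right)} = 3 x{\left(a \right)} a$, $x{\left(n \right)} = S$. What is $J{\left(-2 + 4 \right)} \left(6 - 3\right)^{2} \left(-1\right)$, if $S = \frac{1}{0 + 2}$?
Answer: $-27$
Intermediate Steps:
$S = \frac{1}{2} \approx 0.5$
$x{\left(n \right)} = \frac{1}{2}$
$J{\left(a \right)} = \frac{3 a}{2}$ ($J{\left(a \right)} = 3 \cdot \frac{1}{2} a = \frac{3 a}{2}$)
$J{\left(-2 + 4 \right)} \left(6 - 3\right)^{2} \left(-1\right) = \frac{3 \left(-2 + 4\right)}{2} \left(6 - 3\right)^{2} \left(-1\right) = \frac{3}{2} \cdot 2 \cdot 3^{2} \left(-1\right) = 3 \cdot 9 \left(-1\right) = 27 \left(-1\right) = -27$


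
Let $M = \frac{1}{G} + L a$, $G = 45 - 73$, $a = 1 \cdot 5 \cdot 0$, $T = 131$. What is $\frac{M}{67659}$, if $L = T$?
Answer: $- \frac{1}{1894452} \approx -5.2786 \cdot 10^{-7}$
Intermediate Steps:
$a = 0$ ($a = 5 \cdot 0 = 0$)
$G = -28$
$L = 131$
$M = - \frac{1}{28}$ ($M = \frac{1}{-28} + 131 \cdot 0 = - \frac{1}{28} + 0 = - \frac{1}{28} \approx -0.035714$)
$\frac{M}{67659} = - \frac{1}{28 \cdot 67659} = \left(- \frac{1}{28}\right) \frac{1}{67659} = - \frac{1}{1894452}$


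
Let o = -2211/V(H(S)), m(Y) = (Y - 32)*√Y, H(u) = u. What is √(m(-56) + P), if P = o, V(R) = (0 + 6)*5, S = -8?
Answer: √(-7370 - 17600*I*√14)/10 ≈ 17.16 - 19.188*I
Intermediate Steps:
m(Y) = √Y*(-32 + Y) (m(Y) = (-32 + Y)*√Y = √Y*(-32 + Y))
V(R) = 30 (V(R) = 6*5 = 30)
o = -737/10 (o = -2211/30 = -2211*1/30 = -737/10 ≈ -73.700)
P = -737/10 ≈ -73.700
√(m(-56) + P) = √(√(-56)*(-32 - 56) - 737/10) = √((2*I*√14)*(-88) - 737/10) = √(-176*I*√14 - 737/10) = √(-737/10 - 176*I*√14)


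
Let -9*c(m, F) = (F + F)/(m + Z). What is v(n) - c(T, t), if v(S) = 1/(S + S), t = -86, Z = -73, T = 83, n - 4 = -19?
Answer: -35/18 ≈ -1.9444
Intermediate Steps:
n = -15 (n = 4 - 19 = -15)
c(m, F) = -2*F/(9*(-73 + m)) (c(m, F) = -(F + F)/(9*(m - 73)) = -2*F/(9*(-73 + m)))
v(S) = 1/(2*S)
v(n) - c(T, t) = (½)/(-15) - (-2)*(-86)/(-657 + 9*83) = (½)*(-1/15) - (-2)*(-86)/(-657 + 747) = -1/30 - (-2)*(-86)/90 = -1/30 - 1*86/45 = -1/30 - 86/45 = -35/18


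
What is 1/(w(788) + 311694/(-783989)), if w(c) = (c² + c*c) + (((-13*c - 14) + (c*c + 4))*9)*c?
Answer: 783989/3396440553391258 ≈ 2.3083e-10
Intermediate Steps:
w(c) = 2*c² + c*(-90 - 117*c + 9*c²) (w(c) = (c² + c²) + (((-14 - 13*c) + (c² + 4))*9)*c = 2*c² + (((-14 - 13*c) + (4 + c²))*9)*c = 2*c² + ((-10 + c² - 13*c)*9)*c = 2*c² + (-90 - 117*c + 9*c²)*c = 2*c² + c*(-90 - 117*c + 9*c²))
1/(w(788) + 311694/(-783989)) = 1/(788*(-90 - 115*788 + 9*788²) + 311694/(-783989)) = 1/(788*(-90 - 90620 + 9*620944) + 311694*(-1/783989)) = 1/(788*(-90 - 90620 + 5588496) - 311694/783989) = 1/(788*5497786 - 311694/783989) = 1/(4332255368 - 311694/783989) = 1/(3396440553391258/783989) = 783989/3396440553391258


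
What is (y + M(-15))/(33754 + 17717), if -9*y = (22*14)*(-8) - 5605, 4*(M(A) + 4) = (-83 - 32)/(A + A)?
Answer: 64333/3705912 ≈ 0.017360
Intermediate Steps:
M(A) = -4 - 115/(8*A) (M(A) = -4 + ((-83 - 32)/(A + A))/4 = -4 + (-115*1/(2*A))/4 = -4 + (-115/(2*A))/4 = -4 - 115/(8*A))
y = 8069/9 (y = -((22*14)*(-8) - 5605)/9 = -(308*(-8) - 5605)/9 = -(-2464 - 5605)/9 = -1/9*(-8069) = 8069/9 ≈ 896.56)
(y + M(-15))/(33754 + 17717) = (8069/9 + (-4 - 115/8/(-15)))/(33754 + 17717) = (8069/9 + (-4 - 115/8*(-1/15)))/51471 = (8069/9 + (-4 + 23/24))*(1/51471) = (8069/9 - 73/24)*(1/51471) = (64333/72)*(1/51471) = 64333/3705912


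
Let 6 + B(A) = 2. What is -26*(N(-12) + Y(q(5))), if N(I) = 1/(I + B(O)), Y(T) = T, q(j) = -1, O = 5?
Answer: 221/8 ≈ 27.625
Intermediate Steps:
B(A) = -4 (B(A) = -6 + 2 = -4)
N(I) = 1/(-4 + I) (N(I) = 1/(I - 4) = 1/(-4 + I))
-26*(N(-12) + Y(q(5))) = -26*(1/(-4 - 12) - 1) = -26*(1/(-16) - 1) = -26*(-1/16 - 1) = -26*(-17/16) = 221/8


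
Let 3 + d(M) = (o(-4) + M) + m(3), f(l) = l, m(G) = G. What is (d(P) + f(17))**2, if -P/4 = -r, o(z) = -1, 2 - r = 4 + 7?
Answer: 400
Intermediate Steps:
r = -9 (r = 2 - (4 + 7) = 2 - 1*11 = 2 - 11 = -9)
P = -36 (P = -(-4)*(-9) = -4*9 = -36)
d(M) = -1 + M (d(M) = -3 + ((-1 + M) + 3) = -3 + (2 + M) = -1 + M)
(d(P) + f(17))**2 = ((-1 - 36) + 17)**2 = (-37 + 17)**2 = (-20)**2 = 400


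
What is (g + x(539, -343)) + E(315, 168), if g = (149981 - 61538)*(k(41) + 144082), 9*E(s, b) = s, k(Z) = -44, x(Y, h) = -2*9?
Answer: 12739152851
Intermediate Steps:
x(Y, h) = -18
E(s, b) = s/9
g = 12739152834 (g = (149981 - 61538)*(-44 + 144082) = 88443*144038 = 12739152834)
(g + x(539, -343)) + E(315, 168) = (12739152834 - 18) + (⅑)*315 = 12739152816 + 35 = 12739152851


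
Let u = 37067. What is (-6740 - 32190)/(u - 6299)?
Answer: -19465/15384 ≈ -1.2653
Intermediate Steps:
(-6740 - 32190)/(u - 6299) = (-6740 - 32190)/(37067 - 6299) = -38930/30768 = -38930*1/30768 = -19465/15384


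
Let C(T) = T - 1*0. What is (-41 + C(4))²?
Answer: 1369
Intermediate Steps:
C(T) = T (C(T) = T + 0 = T)
(-41 + C(4))² = (-41 + 4)² = (-37)² = 1369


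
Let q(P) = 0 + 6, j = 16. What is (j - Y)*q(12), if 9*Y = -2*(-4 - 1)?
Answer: 268/3 ≈ 89.333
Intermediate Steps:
q(P) = 6
Y = 10/9 (Y = (-2*(-4 - 1))/9 = (-2*(-5))/9 = (⅑)*10 = 10/9 ≈ 1.1111)
(j - Y)*q(12) = (16 - 1*10/9)*6 = (16 - 10/9)*6 = (134/9)*6 = 268/3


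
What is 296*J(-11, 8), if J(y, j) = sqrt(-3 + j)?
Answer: 296*sqrt(5) ≈ 661.88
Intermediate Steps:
296*J(-11, 8) = 296*sqrt(-3 + 8) = 296*sqrt(5)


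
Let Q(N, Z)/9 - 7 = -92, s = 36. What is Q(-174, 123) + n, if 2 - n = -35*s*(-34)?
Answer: -43603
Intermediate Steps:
Q(N, Z) = -765 (Q(N, Z) = 63 + 9*(-92) = 63 - 828 = -765)
n = -42838 (n = 2 - (-35*36)*(-34) = 2 - (-1260)*(-34) = 2 - 1*42840 = 2 - 42840 = -42838)
Q(-174, 123) + n = -765 - 42838 = -43603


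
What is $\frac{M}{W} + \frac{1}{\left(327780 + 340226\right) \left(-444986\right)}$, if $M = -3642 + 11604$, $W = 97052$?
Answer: $\frac{591682729287535}{7212257252595908} \approx 0.082039$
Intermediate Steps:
$M = 7962$
$\frac{M}{W} + \frac{1}{\left(327780 + 340226\right) \left(-444986\right)} = \frac{7962}{97052} + \frac{1}{\left(327780 + 340226\right) \left(-444986\right)} = 7962 \cdot \frac{1}{97052} + \frac{1}{668006} \left(- \frac{1}{444986}\right) = \frac{3981}{48526} + \frac{1}{668006} \left(- \frac{1}{444986}\right) = \frac{3981}{48526} - \frac{1}{297253317916} = \frac{591682729287535}{7212257252595908}$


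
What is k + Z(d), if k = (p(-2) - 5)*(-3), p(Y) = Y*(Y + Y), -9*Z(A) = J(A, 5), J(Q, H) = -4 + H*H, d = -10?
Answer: -34/3 ≈ -11.333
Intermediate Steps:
J(Q, H) = -4 + H²
Z(A) = -7/3 (Z(A) = -(-4 + 5²)/9 = -(-4 + 25)/9 = -⅑*21 = -7/3)
p(Y) = 2*Y² (p(Y) = Y*(2*Y) = 2*Y²)
k = -9 (k = (2*(-2)² - 5)*(-3) = (2*4 - 5)*(-3) = (8 - 5)*(-3) = 3*(-3) = -9)
k + Z(d) = -9 - 7/3 = -34/3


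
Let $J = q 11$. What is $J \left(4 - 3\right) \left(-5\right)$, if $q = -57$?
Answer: $3135$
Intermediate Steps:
$J = -627$ ($J = \left(-57\right) 11 = -627$)
$J \left(4 - 3\right) \left(-5\right) = - 627 \left(4 - 3\right) \left(-5\right) = - 627 \cdot 1 \left(-5\right) = \left(-627\right) \left(-5\right) = 3135$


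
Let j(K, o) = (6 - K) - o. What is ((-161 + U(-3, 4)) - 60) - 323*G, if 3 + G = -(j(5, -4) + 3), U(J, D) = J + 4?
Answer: 3333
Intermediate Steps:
U(J, D) = 4 + J
j(K, o) = 6 - K - o
G = -11 (G = -3 - ((6 - 1*5 - 1*(-4)) + 3) = -3 - ((6 - 5 + 4) + 3) = -3 - (5 + 3) = -3 - 1*8 = -3 - 8 = -11)
((-161 + U(-3, 4)) - 60) - 323*G = ((-161 + (4 - 3)) - 60) - 323*(-11) = ((-161 + 1) - 60) + 3553 = (-160 - 60) + 3553 = -220 + 3553 = 3333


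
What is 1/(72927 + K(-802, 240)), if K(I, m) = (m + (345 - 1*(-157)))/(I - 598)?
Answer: 100/7292647 ≈ 1.3712e-5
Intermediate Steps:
K(I, m) = (502 + m)/(-598 + I) (K(I, m) = (m + (345 + 157))/(-598 + I) = (m + 502)/(-598 + I) = (502 + m)/(-598 + I))
1/(72927 + K(-802, 240)) = 1/(72927 + (502 + 240)/(-598 - 802)) = 1/(72927 + 742/(-1400)) = 1/(72927 - 1/1400*742) = 1/(72927 - 53/100) = 1/(7292647/100) = 100/7292647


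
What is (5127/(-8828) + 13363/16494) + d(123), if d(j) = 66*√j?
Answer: 16701913/72804516 + 66*√123 ≈ 732.21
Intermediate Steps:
(5127/(-8828) + 13363/16494) + d(123) = (5127/(-8828) + 13363/16494) + 66*√123 = (5127*(-1/8828) + 13363*(1/16494)) + 66*√123 = (-5127/8828 + 13363/16494) + 66*√123 = 16701913/72804516 + 66*√123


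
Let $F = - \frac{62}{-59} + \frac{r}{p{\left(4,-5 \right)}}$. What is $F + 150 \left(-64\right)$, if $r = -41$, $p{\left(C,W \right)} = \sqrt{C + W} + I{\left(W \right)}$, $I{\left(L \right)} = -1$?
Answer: $- \frac{1130257}{118} + \frac{41 i}{2} \approx -9578.5 + 20.5 i$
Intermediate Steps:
$p{\left(C,W \right)} = -1 + \sqrt{C + W}$ ($p{\left(C,W \right)} = \sqrt{C + W} - 1 = -1 + \sqrt{C + W}$)
$F = \frac{62}{59} - \frac{41 \left(-1 - i\right)}{2}$ ($F = - \frac{62}{-59} - \frac{41}{-1 + \sqrt{4 - 5}} = \left(-62\right) \left(- \frac{1}{59}\right) - \frac{41}{-1 + \sqrt{-1}} = \frac{62}{59} - \frac{41}{-1 + i} = \frac{62}{59} - 41 \frac{-1 - i}{2} = \frac{62}{59} - \frac{41 \left(-1 - i\right)}{2} \approx 21.551 + 20.5 i$)
$F + 150 \left(-64\right) = \left(\frac{2543}{118} + \frac{41 i}{2}\right) + 150 \left(-64\right) = \left(\frac{2543}{118} + \frac{41 i}{2}\right) - 9600 = - \frac{1130257}{118} + \frac{41 i}{2}$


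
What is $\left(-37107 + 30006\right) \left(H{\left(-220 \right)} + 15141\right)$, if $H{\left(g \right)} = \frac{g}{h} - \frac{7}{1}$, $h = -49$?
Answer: $- \frac{5267422386}{49} \approx -1.075 \cdot 10^{8}$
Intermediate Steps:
$H{\left(g \right)} = -7 - \frac{g}{49}$ ($H{\left(g \right)} = \frac{g}{-49} - \frac{7}{1} = g \left(- \frac{1}{49}\right) - 7 = - \frac{g}{49} - 7 = -7 - \frac{g}{49}$)
$\left(-37107 + 30006\right) \left(H{\left(-220 \right)} + 15141\right) = \left(-37107 + 30006\right) \left(\left(-7 - - \frac{220}{49}\right) + 15141\right) = - 7101 \left(\left(-7 + \frac{220}{49}\right) + 15141\right) = - 7101 \left(- \frac{123}{49} + 15141\right) = \left(-7101\right) \frac{741786}{49} = - \frac{5267422386}{49}$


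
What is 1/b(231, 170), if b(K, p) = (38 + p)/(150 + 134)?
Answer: 71/52 ≈ 1.3654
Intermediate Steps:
b(K, p) = 19/142 + p/284 (b(K, p) = (38 + p)/284 = (38 + p)*(1/284) = 19/142 + p/284)
1/b(231, 170) = 1/(19/142 + (1/284)*170) = 1/(19/142 + 85/142) = 1/(52/71) = 71/52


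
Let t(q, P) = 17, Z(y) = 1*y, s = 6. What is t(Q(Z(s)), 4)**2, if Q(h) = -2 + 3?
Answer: 289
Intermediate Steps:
Z(y) = y
Q(h) = 1
t(Q(Z(s)), 4)**2 = 17**2 = 289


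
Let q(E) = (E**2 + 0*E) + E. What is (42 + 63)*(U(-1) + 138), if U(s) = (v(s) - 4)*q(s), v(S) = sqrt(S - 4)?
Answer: 14490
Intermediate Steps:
v(S) = sqrt(-4 + S)
q(E) = E + E**2 (q(E) = (E**2 + 0) + E = E**2 + E = E + E**2)
U(s) = s*(1 + s)*(-4 + sqrt(-4 + s)) (U(s) = (sqrt(-4 + s) - 4)*(s*(1 + s)) = (-4 + sqrt(-4 + s))*(s*(1 + s)) = s*(1 + s)*(-4 + sqrt(-4 + s)))
(42 + 63)*(U(-1) + 138) = (42 + 63)*(-(1 - 1)*(-4 + sqrt(-4 - 1)) + 138) = 105*(-1*0*(-4 + sqrt(-5)) + 138) = 105*(-1*0*(-4 + I*sqrt(5)) + 138) = 105*(0 + 138) = 105*138 = 14490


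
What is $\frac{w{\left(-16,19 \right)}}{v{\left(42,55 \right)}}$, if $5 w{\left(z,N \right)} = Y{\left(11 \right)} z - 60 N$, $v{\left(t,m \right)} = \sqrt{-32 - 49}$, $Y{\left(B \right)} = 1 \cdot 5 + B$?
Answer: $\frac{1396 i}{45} \approx 31.022 i$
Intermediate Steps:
$Y{\left(B \right)} = 5 + B$
$v{\left(t,m \right)} = 9 i$ ($v{\left(t,m \right)} = \sqrt{-81} = 9 i$)
$w{\left(z,N \right)} = - 12 N + \frac{16 z}{5}$ ($w{\left(z,N \right)} = \frac{\left(5 + 11\right) z - 60 N}{5} = \frac{16 z - 60 N}{5} = \frac{- 60 N + 16 z}{5} = - 12 N + \frac{16 z}{5}$)
$\frac{w{\left(-16,19 \right)}}{v{\left(42,55 \right)}} = \frac{\left(-12\right) 19 + \frac{16}{5} \left(-16\right)}{9 i} = \left(-228 - \frac{256}{5}\right) \left(- \frac{i}{9}\right) = - \frac{1396 \left(- \frac{i}{9}\right)}{5} = \frac{1396 i}{45}$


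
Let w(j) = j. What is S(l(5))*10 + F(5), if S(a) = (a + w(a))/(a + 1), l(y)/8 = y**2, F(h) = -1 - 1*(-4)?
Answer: 4603/201 ≈ 22.901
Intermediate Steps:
F(h) = 3 (F(h) = -1 + 4 = 3)
l(y) = 8*y**2
S(a) = 2*a/(1 + a) (S(a) = (a + a)/(a + 1) = (2*a)/(1 + a) = 2*a/(1 + a))
S(l(5))*10 + F(5) = (2*(8*5**2)/(1 + 8*5**2))*10 + 3 = (2*(8*25)/(1 + 8*25))*10 + 3 = (2*200/(1 + 200))*10 + 3 = (2*200/201)*10 + 3 = (2*200*(1/201))*10 + 3 = (400/201)*10 + 3 = 4000/201 + 3 = 4603/201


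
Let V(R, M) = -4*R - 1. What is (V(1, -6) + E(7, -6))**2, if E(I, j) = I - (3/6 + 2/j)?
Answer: 121/36 ≈ 3.3611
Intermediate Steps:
V(R, M) = -1 - 4*R
E(I, j) = -1/2 + I - 2/j (E(I, j) = I - (3*(1/6) + 2/j) = I - (1/2 + 2/j) = I + (-1/2 - 2/j) = -1/2 + I - 2/j)
(V(1, -6) + E(7, -6))**2 = ((-1 - 4*1) + (-1/2 + 7 - 2/(-6)))**2 = ((-1 - 4) + (-1/2 + 7 - 2*(-1/6)))**2 = (-5 + (-1/2 + 7 + 1/3))**2 = (-5 + 41/6)**2 = (11/6)**2 = 121/36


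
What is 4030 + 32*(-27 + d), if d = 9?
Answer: 3454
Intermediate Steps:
4030 + 32*(-27 + d) = 4030 + 32*(-27 + 9) = 4030 + 32*(-18) = 4030 - 576 = 3454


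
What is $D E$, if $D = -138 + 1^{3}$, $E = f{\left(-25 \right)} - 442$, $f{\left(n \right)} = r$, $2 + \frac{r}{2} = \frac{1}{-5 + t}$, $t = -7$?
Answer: $\frac{366749}{6} \approx 61125.0$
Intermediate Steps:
$r = - \frac{25}{6}$ ($r = -4 + \frac{2}{-5 - 7} = -4 + \frac{2}{-12} = -4 + 2 \left(- \frac{1}{12}\right) = -4 - \frac{1}{6} = - \frac{25}{6} \approx -4.1667$)
$f{\left(n \right)} = - \frac{25}{6}$
$E = - \frac{2677}{6}$ ($E = - \frac{25}{6} - 442 = - \frac{2677}{6} \approx -446.17$)
$D = -137$ ($D = -138 + 1 = -137$)
$D E = \left(-137\right) \left(- \frac{2677}{6}\right) = \frac{366749}{6}$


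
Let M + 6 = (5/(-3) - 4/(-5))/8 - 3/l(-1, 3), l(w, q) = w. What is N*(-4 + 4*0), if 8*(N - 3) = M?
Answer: -2507/240 ≈ -10.446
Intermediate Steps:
M = -373/120 (M = -6 + ((5/(-3) - 4/(-5))/8 - 3/(-1)) = -6 + ((5*(-1/3) - 4*(-1/5))*(1/8) - 3*(-1)) = -6 + ((-5/3 + 4/5)*(1/8) + 3) = -6 + (-13/15*1/8 + 3) = -6 + (-13/120 + 3) = -6 + 347/120 = -373/120 ≈ -3.1083)
N = 2507/960 (N = 3 + (1/8)*(-373/120) = 3 - 373/960 = 2507/960 ≈ 2.6115)
N*(-4 + 4*0) = 2507*(-4 + 4*0)/960 = 2507*(-4 + 0)/960 = (2507/960)*(-4) = -2507/240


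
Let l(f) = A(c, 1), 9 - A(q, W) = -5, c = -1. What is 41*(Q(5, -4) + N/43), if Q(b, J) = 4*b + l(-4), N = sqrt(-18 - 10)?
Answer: 1394 + 82*I*sqrt(7)/43 ≈ 1394.0 + 5.0454*I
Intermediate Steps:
N = 2*I*sqrt(7) (N = sqrt(-28) = 2*I*sqrt(7) ≈ 5.2915*I)
A(q, W) = 14 (A(q, W) = 9 - 1*(-5) = 9 + 5 = 14)
l(f) = 14
Q(b, J) = 14 + 4*b (Q(b, J) = 4*b + 14 = 14 + 4*b)
41*(Q(5, -4) + N/43) = 41*((14 + 4*5) + (2*I*sqrt(7))/43) = 41*((14 + 20) + (2*I*sqrt(7))*(1/43)) = 41*(34 + 2*I*sqrt(7)/43) = 1394 + 82*I*sqrt(7)/43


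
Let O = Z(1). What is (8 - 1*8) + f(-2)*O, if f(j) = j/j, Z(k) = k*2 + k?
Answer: 3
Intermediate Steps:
Z(k) = 3*k (Z(k) = 2*k + k = 3*k)
O = 3 (O = 3*1 = 3)
f(j) = 1
(8 - 1*8) + f(-2)*O = (8 - 1*8) + 1*3 = (8 - 8) + 3 = 0 + 3 = 3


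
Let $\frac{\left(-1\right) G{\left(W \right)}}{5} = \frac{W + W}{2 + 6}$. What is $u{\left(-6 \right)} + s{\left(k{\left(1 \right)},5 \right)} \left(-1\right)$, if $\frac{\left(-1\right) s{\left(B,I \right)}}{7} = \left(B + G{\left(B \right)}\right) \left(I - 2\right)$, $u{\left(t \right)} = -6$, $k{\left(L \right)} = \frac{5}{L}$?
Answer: $- \frac{129}{4} \approx -32.25$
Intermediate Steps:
$G{\left(W \right)} = - \frac{5 W}{4}$ ($G{\left(W \right)} = - 5 \frac{W + W}{2 + 6} = - 5 \frac{2 W}{8} = - 5 \cdot 2 W \frac{1}{8} = - 5 \frac{W}{4} = - \frac{5 W}{4}$)
$s{\left(B,I \right)} = \frac{7 B \left(-2 + I\right)}{4}$ ($s{\left(B,I \right)} = - 7 \left(B - \frac{5 B}{4}\right) \left(I - 2\right) = - 7 - \frac{B}{4} \left(-2 + I\right) = - 7 \left(- \frac{B \left(-2 + I\right)}{4}\right) = \frac{7 B \left(-2 + I\right)}{4}$)
$u{\left(-6 \right)} + s{\left(k{\left(1 \right)},5 \right)} \left(-1\right) = -6 + \frac{7 \cdot \frac{5}{1} \left(-2 + 5\right)}{4} \left(-1\right) = -6 + \frac{7}{4} \cdot 5 \cdot 1 \cdot 3 \left(-1\right) = -6 + \frac{7}{4} \cdot 5 \cdot 3 \left(-1\right) = -6 + \frac{105}{4} \left(-1\right) = -6 - \frac{105}{4} = - \frac{129}{4}$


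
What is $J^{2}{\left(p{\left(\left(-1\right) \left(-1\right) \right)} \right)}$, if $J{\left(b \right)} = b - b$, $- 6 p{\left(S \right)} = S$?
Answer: $0$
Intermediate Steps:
$p{\left(S \right)} = - \frac{S}{6}$
$J{\left(b \right)} = 0$
$J^{2}{\left(p{\left(\left(-1\right) \left(-1\right) \right)} \right)} = 0^{2} = 0$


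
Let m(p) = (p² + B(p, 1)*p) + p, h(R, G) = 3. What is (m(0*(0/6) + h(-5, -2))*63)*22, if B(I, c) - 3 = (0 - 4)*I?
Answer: -20790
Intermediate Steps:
B(I, c) = 3 - 4*I (B(I, c) = 3 + (0 - 4)*I = 3 - 4*I)
m(p) = p + p² + p*(3 - 4*p) (m(p) = (p² + (3 - 4*p)*p) + p = (p² + p*(3 - 4*p)) + p = p + p² + p*(3 - 4*p))
(m(0*(0/6) + h(-5, -2))*63)*22 = (((0*(0/6) + 3)*(4 - 3*(0*(0/6) + 3)))*63)*22 = (((0*(0*(⅙)) + 3)*(4 - 3*(0*(0*(⅙)) + 3)))*63)*22 = (((0*0 + 3)*(4 - 3*(0*0 + 3)))*63)*22 = (((0 + 3)*(4 - 3*(0 + 3)))*63)*22 = ((3*(4 - 3*3))*63)*22 = ((3*(4 - 9))*63)*22 = ((3*(-5))*63)*22 = -15*63*22 = -945*22 = -20790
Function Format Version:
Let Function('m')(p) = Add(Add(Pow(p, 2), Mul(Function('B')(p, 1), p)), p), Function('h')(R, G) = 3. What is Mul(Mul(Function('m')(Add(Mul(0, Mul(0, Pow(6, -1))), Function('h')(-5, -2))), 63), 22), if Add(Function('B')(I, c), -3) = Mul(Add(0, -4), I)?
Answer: -20790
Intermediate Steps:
Function('B')(I, c) = Add(3, Mul(-4, I)) (Function('B')(I, c) = Add(3, Mul(Add(0, -4), I)) = Add(3, Mul(-4, I)))
Function('m')(p) = Add(p, Pow(p, 2), Mul(p, Add(3, Mul(-4, p)))) (Function('m')(p) = Add(Add(Pow(p, 2), Mul(Add(3, Mul(-4, p)), p)), p) = Add(Add(Pow(p, 2), Mul(p, Add(3, Mul(-4, p)))), p) = Add(p, Pow(p, 2), Mul(p, Add(3, Mul(-4, p)))))
Mul(Mul(Function('m')(Add(Mul(0, Mul(0, Pow(6, -1))), Function('h')(-5, -2))), 63), 22) = Mul(Mul(Mul(Add(Mul(0, Mul(0, Pow(6, -1))), 3), Add(4, Mul(-3, Add(Mul(0, Mul(0, Pow(6, -1))), 3)))), 63), 22) = Mul(Mul(Mul(Add(Mul(0, Mul(0, Rational(1, 6))), 3), Add(4, Mul(-3, Add(Mul(0, Mul(0, Rational(1, 6))), 3)))), 63), 22) = Mul(Mul(Mul(Add(Mul(0, 0), 3), Add(4, Mul(-3, Add(Mul(0, 0), 3)))), 63), 22) = Mul(Mul(Mul(Add(0, 3), Add(4, Mul(-3, Add(0, 3)))), 63), 22) = Mul(Mul(Mul(3, Add(4, Mul(-3, 3))), 63), 22) = Mul(Mul(Mul(3, Add(4, -9)), 63), 22) = Mul(Mul(Mul(3, -5), 63), 22) = Mul(Mul(-15, 63), 22) = Mul(-945, 22) = -20790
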